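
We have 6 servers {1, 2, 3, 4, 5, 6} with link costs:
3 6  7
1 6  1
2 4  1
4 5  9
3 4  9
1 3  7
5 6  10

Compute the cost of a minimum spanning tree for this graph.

27

Kruskal's algorithm — process edges by increasing weight (ties by edge label):
1 6 (1): add. Components now {1,6} {2} {3} {4} {5}
2 4 (1): add. Components now {1,6} {2,4} {3} {5}
1 3 (7): add. Components now {1,3,6} {2,4} {5}
3 6 (7): skip — 3 and 6 already connected.
3 4 (9): add. Components now {1,2,3,4,6} {5}
4 5 (9): add. Components now {1,2,3,4,5,6}
MST edges: 1 6, 2 4, 1 3, 3 4, 4 5; total weight 1+1+7+9+9 = 27.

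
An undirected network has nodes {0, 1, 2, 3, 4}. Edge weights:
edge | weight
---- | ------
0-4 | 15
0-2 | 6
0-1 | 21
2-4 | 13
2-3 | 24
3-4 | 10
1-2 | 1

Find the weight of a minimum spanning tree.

Kruskal: consider edges lightest-first.
1-2 (1): add — endpoints in different components.
0-2 (6): add — endpoints in different components.
3-4 (10): add — endpoints in different components.
2-4 (13): add — endpoints in different components.
MST edges: 1-2, 0-2, 3-4, 2-4; total weight 1+6+10+13 = 30.

30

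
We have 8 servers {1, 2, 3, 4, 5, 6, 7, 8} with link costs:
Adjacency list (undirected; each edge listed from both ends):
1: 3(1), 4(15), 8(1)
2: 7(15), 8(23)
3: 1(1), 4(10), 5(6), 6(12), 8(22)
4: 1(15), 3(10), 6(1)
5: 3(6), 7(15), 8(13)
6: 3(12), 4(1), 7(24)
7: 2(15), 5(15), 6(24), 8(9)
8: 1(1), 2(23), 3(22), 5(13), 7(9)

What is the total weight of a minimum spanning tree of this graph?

43

Kruskal: consider edges lightest-first.
1—3 (1): add — endpoints in different components.
1—8 (1): add — endpoints in different components.
4—6 (1): add — endpoints in different components.
3—5 (6): add — endpoints in different components.
7—8 (9): add — endpoints in different components.
3—4 (10): add — endpoints in different components.
3—6 (12): skip — 3 and 6 already connected.
5—8 (13): skip — 5 and 8 already connected.
1—4 (15): skip — 1 and 4 already connected.
2—7 (15): add — endpoints in different components.
MST edges: 1—3, 1—8, 4—6, 3—5, 7—8, 3—4, 2—7; total weight 1+1+1+6+9+10+15 = 43.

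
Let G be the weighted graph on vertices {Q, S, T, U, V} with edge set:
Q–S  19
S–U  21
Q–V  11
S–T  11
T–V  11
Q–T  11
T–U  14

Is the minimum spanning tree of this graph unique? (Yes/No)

No

Sort edges by weight, then run Kruskal:
Q–T (11): add. Components now {S} {Q,T} {U} {V}
Q–V (11): add. Components now {S} {Q,T,V} {U}
S–T (11): add. Components now {Q,S,T,V} {U}
T–V (11): skip — V and T already connected.
T–U (14): add. Components now {Q,S,T,U,V}
Non-tree edge T–V has weight 11, equal to the heaviest edge on its tree cycle — swapping gives another MST of the same weight. Not unique.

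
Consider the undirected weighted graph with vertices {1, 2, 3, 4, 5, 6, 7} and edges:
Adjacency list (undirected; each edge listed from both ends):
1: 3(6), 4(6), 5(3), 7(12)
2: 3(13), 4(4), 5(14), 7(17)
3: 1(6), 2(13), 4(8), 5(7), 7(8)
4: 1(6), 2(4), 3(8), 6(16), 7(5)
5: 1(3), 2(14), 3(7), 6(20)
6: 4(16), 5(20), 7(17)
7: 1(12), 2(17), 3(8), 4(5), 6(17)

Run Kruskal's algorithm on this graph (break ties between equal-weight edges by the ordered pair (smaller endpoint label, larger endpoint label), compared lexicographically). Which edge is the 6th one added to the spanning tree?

Sort edges by weight, then run Kruskal:
1—5 (3): add — endpoints in different components.
2—4 (4): add — endpoints in different components.
4—7 (5): add — endpoints in different components.
1—3 (6): add — endpoints in different components.
1—4 (6): add — endpoints in different components.
3—5 (7): skip — 3 and 5 already connected.
3—4 (8): skip — 3 and 4 already connected.
3—7 (8): skip — 3 and 7 already connected.
1—7 (12): skip — 1 and 7 already connected.
2—3 (13): skip — 2 and 3 already connected.
2—5 (14): skip — 2 and 5 already connected.
4—6 (16): add — endpoints in different components.
The 6th edge added is 4—6.

4-6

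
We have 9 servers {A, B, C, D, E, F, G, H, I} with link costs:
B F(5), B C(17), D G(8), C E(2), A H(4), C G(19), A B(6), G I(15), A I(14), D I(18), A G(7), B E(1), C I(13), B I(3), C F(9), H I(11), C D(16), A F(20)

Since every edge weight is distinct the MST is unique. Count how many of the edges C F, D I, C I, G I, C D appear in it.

Sort edges by weight, then run Kruskal:
B E (1): add — endpoints in different components.
C E (2): add — endpoints in different components.
B I (3): add — endpoints in different components.
A H (4): add — endpoints in different components.
B F (5): add — endpoints in different components.
A B (6): add — endpoints in different components.
A G (7): add — endpoints in different components.
D G (8): add — endpoints in different components.
MST edge set: {B E, C E, B I, A H, B F, A B, A G, D G}.
Of the listed edges, {} are in the MST → 0.

0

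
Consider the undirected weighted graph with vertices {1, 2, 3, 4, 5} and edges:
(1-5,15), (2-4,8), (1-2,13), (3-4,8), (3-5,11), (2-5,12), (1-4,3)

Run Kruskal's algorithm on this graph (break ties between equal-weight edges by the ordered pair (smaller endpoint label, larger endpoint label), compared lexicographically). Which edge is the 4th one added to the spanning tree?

Kruskal's algorithm — process edges by increasing weight (ties by edge label):
1-4 (3): add. Components now {1,4} {2} {3} {5}
2-4 (8): add. Components now {1,2,4} {3} {5}
3-4 (8): add. Components now {1,2,3,4} {5}
3-5 (11): add. Components now {1,2,3,4,5}
The 4th edge added is 3-5.

3-5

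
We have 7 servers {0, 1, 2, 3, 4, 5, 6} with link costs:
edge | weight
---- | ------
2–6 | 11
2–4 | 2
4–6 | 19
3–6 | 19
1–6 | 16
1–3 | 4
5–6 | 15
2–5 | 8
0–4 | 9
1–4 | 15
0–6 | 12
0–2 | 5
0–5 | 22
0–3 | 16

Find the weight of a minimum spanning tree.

45

Kruskal: consider edges lightest-first.
2–4 (2): add. Components now {0} {1} {2,4} {3} {5} {6}
1–3 (4): add. Components now {0} {1,3} {2,4} {5} {6}
0–2 (5): add. Components now {0,2,4} {1,3} {5} {6}
2–5 (8): add. Components now {0,2,4,5} {1,3} {6}
0–4 (9): skip — 0 and 4 already connected.
2–6 (11): add. Components now {0,2,4,5,6} {1,3}
0–6 (12): skip — 0 and 6 already connected.
1–4 (15): add. Components now {0,1,2,3,4,5,6}
MST edges: 2–4, 1–3, 0–2, 2–5, 2–6, 1–4; total weight 2+4+5+8+11+15 = 45.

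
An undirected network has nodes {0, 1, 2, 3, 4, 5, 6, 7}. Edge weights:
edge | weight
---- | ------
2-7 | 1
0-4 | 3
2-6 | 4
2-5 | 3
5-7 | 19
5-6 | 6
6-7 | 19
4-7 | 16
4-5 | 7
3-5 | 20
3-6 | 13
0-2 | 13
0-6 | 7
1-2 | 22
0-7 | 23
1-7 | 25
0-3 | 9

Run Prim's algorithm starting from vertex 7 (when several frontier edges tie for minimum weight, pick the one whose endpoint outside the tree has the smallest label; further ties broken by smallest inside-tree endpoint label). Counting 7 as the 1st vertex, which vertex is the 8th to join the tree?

Prim, starting at 7.
Step 1: cheapest edge leaving the tree is 2-7 (1); add 2.
Step 2: cheapest edge leaving the tree is 2-5 (3); add 5.
Step 3: cheapest edge leaving the tree is 2-6 (4); add 6.
Step 4: cheapest edge leaving the tree is 0-6 (7); add 0.
Step 5: cheapest edge leaving the tree is 0-4 (3); add 4.
Step 6: cheapest edge leaving the tree is 0-3 (9); add 3.
Step 7: cheapest edge leaving the tree is 1-2 (22); add 1.
Vertex order: 7, 2, 5, 6, 0, 4, 3, 1. The 8th vertex is 1.

1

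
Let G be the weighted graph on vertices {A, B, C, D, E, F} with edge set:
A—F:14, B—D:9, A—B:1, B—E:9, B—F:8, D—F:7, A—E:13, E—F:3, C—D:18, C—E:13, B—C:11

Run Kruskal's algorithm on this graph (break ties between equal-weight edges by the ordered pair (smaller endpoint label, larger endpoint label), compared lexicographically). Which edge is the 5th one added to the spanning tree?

B-C

Sort edges by weight, then run Kruskal:
A—B (1): add — endpoints in different components.
E—F (3): add — endpoints in different components.
D—F (7): add — endpoints in different components.
B—F (8): add — endpoints in different components.
B—D (9): skip — B and D already connected.
B—E (9): skip — B and E already connected.
B—C (11): add — endpoints in different components.
The 5th edge added is B—C.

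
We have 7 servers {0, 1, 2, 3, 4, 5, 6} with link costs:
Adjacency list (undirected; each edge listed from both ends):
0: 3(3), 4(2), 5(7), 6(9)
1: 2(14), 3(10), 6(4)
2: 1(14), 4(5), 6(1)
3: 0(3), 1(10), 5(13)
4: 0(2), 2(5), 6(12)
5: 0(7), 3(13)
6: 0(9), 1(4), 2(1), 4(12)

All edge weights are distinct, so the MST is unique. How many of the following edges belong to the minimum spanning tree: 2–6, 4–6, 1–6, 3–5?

2

Kruskal: consider edges lightest-first.
2–6 (1): add — endpoints in different components.
0–4 (2): add — endpoints in different components.
0–3 (3): add — endpoints in different components.
1–6 (4): add — endpoints in different components.
2–4 (5): add — endpoints in different components.
0–5 (7): add — endpoints in different components.
MST edge set: {2–6, 0–4, 0–3, 1–6, 2–4, 0–5}.
Of the listed edges, {2–6, 1–6} are in the MST → 2.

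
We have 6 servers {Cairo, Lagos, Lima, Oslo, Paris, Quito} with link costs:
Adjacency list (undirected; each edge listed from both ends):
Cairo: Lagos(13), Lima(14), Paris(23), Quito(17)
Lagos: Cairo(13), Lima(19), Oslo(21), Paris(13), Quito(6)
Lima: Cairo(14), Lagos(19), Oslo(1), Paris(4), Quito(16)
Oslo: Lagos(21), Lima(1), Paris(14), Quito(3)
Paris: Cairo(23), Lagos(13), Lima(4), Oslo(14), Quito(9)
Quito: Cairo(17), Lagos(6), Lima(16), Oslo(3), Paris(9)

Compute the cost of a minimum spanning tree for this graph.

Sort edges by weight, then run Kruskal:
Lima Oslo (1): add — endpoints in different components.
Oslo Quito (3): add — endpoints in different components.
Lima Paris (4): add — endpoints in different components.
Lagos Quito (6): add — endpoints in different components.
Paris Quito (9): skip — Quito and Paris already connected.
Cairo Lagos (13): add — endpoints in different components.
MST edges: Lima Oslo, Oslo Quito, Lima Paris, Lagos Quito, Cairo Lagos; total weight 1+3+4+6+13 = 27.

27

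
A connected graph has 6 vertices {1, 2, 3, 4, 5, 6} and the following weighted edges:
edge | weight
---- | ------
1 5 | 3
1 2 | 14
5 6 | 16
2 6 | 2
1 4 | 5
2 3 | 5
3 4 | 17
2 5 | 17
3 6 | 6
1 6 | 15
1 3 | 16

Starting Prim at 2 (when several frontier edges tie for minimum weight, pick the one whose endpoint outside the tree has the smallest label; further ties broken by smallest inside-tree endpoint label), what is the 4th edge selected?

1-5

Prim, starting at 2.
Step 1: frontier [2 6 2, 2 3 5, 1 2 14, 2 5 17] → take 2 6 (2); add 6.
Step 2: frontier [2 3 5, 1 2 14, 2 5 17, 3 6 6, 1 6 15, 5 6 16] → take 2 3 (5); add 3.
Step 3: frontier [1 2 14, 2 5 17, 1 3 16, 3 4 17, 1 6 15, 5 6 16] → take 1 2 (14); add 1.
Step 4: frontier [1 5 3, 1 4 5, 2 5 17, 3 4 17, 5 6 16] → take 1 5 (3); add 5.
Step 5: frontier [1 4 5, 3 4 17] → take 1 4 (5); add 4.
The 4th edge added is 1 5.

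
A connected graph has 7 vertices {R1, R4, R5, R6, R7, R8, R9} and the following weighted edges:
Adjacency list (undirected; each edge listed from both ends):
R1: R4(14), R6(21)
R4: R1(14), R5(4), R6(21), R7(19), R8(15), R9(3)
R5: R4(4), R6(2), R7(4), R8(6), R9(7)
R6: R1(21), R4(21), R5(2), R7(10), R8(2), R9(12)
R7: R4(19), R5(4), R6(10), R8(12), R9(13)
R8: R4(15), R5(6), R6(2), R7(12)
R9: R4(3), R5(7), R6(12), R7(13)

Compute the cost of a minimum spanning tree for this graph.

29

Prim's algorithm from R1:
Step 1: cheapest edge leaving the tree is R1-R4 (14); add R4.
Step 2: cheapest edge leaving the tree is R4-R9 (3); add R9.
Step 3: cheapest edge leaving the tree is R4-R5 (4); add R5.
Step 4: cheapest edge leaving the tree is R5-R6 (2); add R6.
Step 5: cheapest edge leaving the tree is R6-R8 (2); add R8.
Step 6: cheapest edge leaving the tree is R5-R7 (4); add R7.
MST edges: R1-R4, R4-R9, R4-R5, R5-R6, R6-R8, R5-R7; total weight 14+3+4+2+2+4 = 29.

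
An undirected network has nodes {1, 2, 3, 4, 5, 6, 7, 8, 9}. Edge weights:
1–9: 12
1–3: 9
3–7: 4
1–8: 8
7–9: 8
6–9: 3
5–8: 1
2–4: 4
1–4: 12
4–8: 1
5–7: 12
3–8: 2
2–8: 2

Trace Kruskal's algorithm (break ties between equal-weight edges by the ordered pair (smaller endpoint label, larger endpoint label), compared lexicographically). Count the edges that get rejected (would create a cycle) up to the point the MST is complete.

1

Kruskal's algorithm — process edges by increasing weight (ties by edge label):
4–8 (1): add — endpoints in different components.
5–8 (1): add — endpoints in different components.
2–8 (2): add — endpoints in different components.
3–8 (2): add — endpoints in different components.
6–9 (3): add — endpoints in different components.
2–4 (4): skip — 2 and 4 already connected.
3–7 (4): add — endpoints in different components.
1–8 (8): add — endpoints in different components.
7–9 (8): add — endpoints in different components.
Edges rejected before the tree was complete: 1.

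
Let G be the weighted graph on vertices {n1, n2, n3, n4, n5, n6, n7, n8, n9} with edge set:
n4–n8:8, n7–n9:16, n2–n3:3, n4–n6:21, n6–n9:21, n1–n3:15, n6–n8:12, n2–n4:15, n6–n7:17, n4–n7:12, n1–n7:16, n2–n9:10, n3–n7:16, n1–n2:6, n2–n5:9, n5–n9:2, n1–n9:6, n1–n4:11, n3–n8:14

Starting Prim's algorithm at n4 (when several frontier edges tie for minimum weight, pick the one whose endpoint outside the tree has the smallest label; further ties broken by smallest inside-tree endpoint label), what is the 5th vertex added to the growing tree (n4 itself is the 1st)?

n3

Prim, starting at n4.
Step 1: cheapest edge leaving the tree is n4–n8 (8); add n8.
Step 2: cheapest edge leaving the tree is n1–n4 (11); add n1.
Step 3: cheapest edge leaving the tree is n1–n2 (6); add n2.
Step 4: cheapest edge leaving the tree is n2–n3 (3); add n3.
Step 5: cheapest edge leaving the tree is n1–n9 (6); add n9.
Step 6: cheapest edge leaving the tree is n5–n9 (2); add n5.
Step 7: cheapest edge leaving the tree is n6–n8 (12); add n6.
Step 8: cheapest edge leaving the tree is n4–n7 (12); add n7.
Vertex order: n4, n8, n1, n2, n3, n9, n5, n6, n7. The 5th vertex is n3.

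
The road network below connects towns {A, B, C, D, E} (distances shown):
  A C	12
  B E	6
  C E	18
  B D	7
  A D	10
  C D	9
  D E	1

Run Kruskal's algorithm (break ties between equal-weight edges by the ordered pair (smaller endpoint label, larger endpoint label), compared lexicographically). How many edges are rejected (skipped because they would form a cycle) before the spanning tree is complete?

Sort edges by weight, then run Kruskal:
D E (1): add — endpoints in different components.
B E (6): add — endpoints in different components.
B D (7): skip — B and D already connected.
C D (9): add — endpoints in different components.
A D (10): add — endpoints in different components.
Edges rejected before the tree was complete: 1.

1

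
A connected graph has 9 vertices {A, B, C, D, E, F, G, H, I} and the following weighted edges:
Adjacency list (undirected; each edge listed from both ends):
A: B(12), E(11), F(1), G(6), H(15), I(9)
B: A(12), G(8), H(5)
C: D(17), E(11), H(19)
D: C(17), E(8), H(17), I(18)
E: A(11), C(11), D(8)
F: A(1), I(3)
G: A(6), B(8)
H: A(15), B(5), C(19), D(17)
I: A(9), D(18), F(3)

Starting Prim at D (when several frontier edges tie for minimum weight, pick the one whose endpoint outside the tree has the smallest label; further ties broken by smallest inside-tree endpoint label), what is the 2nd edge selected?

A-E

Grow the tree from D using Prim:
Step 1: cheapest edge leaving the tree is D E (8); add E.
Step 2: cheapest edge leaving the tree is A E (11); add A.
Step 3: cheapest edge leaving the tree is A F (1); add F.
Step 4: cheapest edge leaving the tree is F I (3); add I.
Step 5: cheapest edge leaving the tree is A G (6); add G.
Step 6: cheapest edge leaving the tree is B G (8); add B.
Step 7: cheapest edge leaving the tree is B H (5); add H.
Step 8: cheapest edge leaving the tree is C E (11); add C.
The 2nd edge added is A E.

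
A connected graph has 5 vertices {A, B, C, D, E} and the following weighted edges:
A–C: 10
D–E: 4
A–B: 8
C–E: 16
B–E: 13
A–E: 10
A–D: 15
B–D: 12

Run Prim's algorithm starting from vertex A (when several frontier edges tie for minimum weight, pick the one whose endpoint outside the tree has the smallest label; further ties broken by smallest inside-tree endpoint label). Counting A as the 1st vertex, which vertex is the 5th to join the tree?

Prim's algorithm from A:
Step 1: frontier [A–B 8, A–C 10, A–E 10, A–D 15] → take A–B (8); add B.
Step 2: frontier [A–C 10, A–E 10, A–D 15, B–D 12, B–E 13] → take A–C (10); add C.
Step 3: frontier [A–E 10, A–D 15, B–D 12, B–E 13, C–E 16] → take A–E (10); add E.
Step 4: frontier [A–D 15, B–D 12, D–E 4] → take D–E (4); add D.
Vertex order: A, B, C, E, D. The 5th vertex is D.

D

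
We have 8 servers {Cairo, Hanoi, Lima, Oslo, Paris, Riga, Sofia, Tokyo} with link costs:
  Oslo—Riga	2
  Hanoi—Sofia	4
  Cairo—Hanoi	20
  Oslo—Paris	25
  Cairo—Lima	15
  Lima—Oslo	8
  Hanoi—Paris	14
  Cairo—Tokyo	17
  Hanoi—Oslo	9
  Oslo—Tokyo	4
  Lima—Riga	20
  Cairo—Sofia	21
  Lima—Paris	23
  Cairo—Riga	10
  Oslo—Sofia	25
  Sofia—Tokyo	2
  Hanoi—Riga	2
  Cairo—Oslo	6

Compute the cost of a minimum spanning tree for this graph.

38

Grow the tree from Riga using Prim:
Step 1: cheapest edge leaving the tree is Hanoi—Riga (2); add Hanoi.
Step 2: cheapest edge leaving the tree is Oslo—Riga (2); add Oslo.
Step 3: cheapest edge leaving the tree is Hanoi—Sofia (4); add Sofia.
Step 4: cheapest edge leaving the tree is Sofia—Tokyo (2); add Tokyo.
Step 5: cheapest edge leaving the tree is Cairo—Oslo (6); add Cairo.
Step 6: cheapest edge leaving the tree is Lima—Oslo (8); add Lima.
Step 7: cheapest edge leaving the tree is Hanoi—Paris (14); add Paris.
MST edges: Hanoi—Riga, Oslo—Riga, Hanoi—Sofia, Sofia—Tokyo, Cairo—Oslo, Lima—Oslo, Hanoi—Paris; total weight 2+2+4+2+6+8+14 = 38.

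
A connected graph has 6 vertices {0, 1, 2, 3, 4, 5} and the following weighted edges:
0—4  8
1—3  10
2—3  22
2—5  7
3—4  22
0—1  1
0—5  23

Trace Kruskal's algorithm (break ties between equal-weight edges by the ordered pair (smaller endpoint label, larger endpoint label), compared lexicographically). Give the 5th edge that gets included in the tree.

Kruskal's algorithm — process edges by increasing weight (ties by edge label):
0—1 (1): add — endpoints in different components.
2—5 (7): add — endpoints in different components.
0—4 (8): add — endpoints in different components.
1—3 (10): add — endpoints in different components.
2—3 (22): add — endpoints in different components.
The 5th edge added is 2—3.

2-3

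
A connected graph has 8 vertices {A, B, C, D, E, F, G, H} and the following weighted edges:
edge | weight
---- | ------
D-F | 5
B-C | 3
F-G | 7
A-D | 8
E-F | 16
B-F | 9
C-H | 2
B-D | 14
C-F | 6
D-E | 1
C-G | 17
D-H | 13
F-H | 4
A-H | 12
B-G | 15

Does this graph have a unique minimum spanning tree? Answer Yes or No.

Yes

Kruskal: consider edges lightest-first.
D-E (1): add — endpoints in different components.
C-H (2): add — endpoints in different components.
B-C (3): add — endpoints in different components.
F-H (4): add — endpoints in different components.
D-F (5): add — endpoints in different components.
C-F (6): skip — C and F already connected.
F-G (7): add — endpoints in different components.
A-D (8): add — endpoints in different components.
Every non-tree edge has weight strictly greater than the heaviest edge on the tree path between its endpoints, so the MST is unique.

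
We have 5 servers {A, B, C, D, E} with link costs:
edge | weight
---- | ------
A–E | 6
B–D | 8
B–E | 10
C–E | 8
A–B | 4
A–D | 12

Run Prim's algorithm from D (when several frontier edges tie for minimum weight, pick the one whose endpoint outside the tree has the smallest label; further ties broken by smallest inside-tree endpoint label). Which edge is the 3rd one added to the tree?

A-E

Prim, starting at D.
Step 1: frontier [B–D 8, A–D 12] → take B–D (8); add B.
Step 2: frontier [A–B 4, B–E 10, A–D 12] → take A–B (4); add A.
Step 3: frontier [A–E 6, B–E 10] → take A–E (6); add E.
Step 4: frontier [C–E 8] → take C–E (8); add C.
The 3rd edge added is A–E.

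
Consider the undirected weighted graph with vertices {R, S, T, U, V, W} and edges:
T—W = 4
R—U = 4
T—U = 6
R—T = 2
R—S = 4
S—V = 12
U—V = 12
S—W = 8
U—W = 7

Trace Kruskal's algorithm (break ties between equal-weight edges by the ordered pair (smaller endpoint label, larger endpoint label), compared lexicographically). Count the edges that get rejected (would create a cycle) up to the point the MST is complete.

Sort edges by weight, then run Kruskal:
R—T (2): add — endpoints in different components.
R—S (4): add — endpoints in different components.
R—U (4): add — endpoints in different components.
T—W (4): add — endpoints in different components.
T—U (6): skip — U and T already connected.
U—W (7): skip — U and W already connected.
S—W (8): skip — S and W already connected.
S—V (12): add — endpoints in different components.
Edges rejected before the tree was complete: 3.

3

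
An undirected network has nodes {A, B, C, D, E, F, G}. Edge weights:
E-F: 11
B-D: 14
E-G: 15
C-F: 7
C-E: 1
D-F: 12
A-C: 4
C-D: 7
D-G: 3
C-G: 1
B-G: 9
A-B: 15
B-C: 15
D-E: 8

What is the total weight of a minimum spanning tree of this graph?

Prim, starting at F.
Step 1: cheapest edge leaving the tree is C-F (7); add C.
Step 2: cheapest edge leaving the tree is C-E (1); add E.
Step 3: cheapest edge leaving the tree is C-G (1); add G.
Step 4: cheapest edge leaving the tree is D-G (3); add D.
Step 5: cheapest edge leaving the tree is A-C (4); add A.
Step 6: cheapest edge leaving the tree is B-G (9); add B.
MST edges: C-F, C-E, C-G, D-G, A-C, B-G; total weight 7+1+1+3+4+9 = 25.

25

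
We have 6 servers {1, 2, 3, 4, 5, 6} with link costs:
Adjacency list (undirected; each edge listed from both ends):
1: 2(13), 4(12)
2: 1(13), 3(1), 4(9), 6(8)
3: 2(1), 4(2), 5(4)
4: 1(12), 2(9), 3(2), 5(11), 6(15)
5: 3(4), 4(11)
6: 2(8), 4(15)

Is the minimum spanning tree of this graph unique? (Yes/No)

Yes

Sort edges by weight, then run Kruskal:
2 3 (1): add — endpoints in different components.
3 4 (2): add — endpoints in different components.
3 5 (4): add — endpoints in different components.
2 6 (8): add — endpoints in different components.
2 4 (9): skip — 2 and 4 already connected.
4 5 (11): skip — 4 and 5 already connected.
1 4 (12): add — endpoints in different components.
Every non-tree edge has weight strictly greater than the heaviest edge on the tree path between its endpoints, so the MST is unique.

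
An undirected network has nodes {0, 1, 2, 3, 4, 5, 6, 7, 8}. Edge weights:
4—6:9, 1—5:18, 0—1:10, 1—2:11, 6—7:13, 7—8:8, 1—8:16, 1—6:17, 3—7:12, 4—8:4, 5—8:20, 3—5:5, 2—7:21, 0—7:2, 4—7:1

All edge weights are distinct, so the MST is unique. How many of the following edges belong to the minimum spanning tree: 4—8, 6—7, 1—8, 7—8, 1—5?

1

Sort edges by weight, then run Kruskal:
4—7 (1): add — endpoints in different components.
0—7 (2): add — endpoints in different components.
4—8 (4): add — endpoints in different components.
3—5 (5): add — endpoints in different components.
7—8 (8): skip — 7 and 8 already connected.
4—6 (9): add — endpoints in different components.
0—1 (10): add — endpoints in different components.
1—2 (11): add — endpoints in different components.
3—7 (12): add — endpoints in different components.
MST edge set: {4—7, 0—7, 4—8, 3—5, 4—6, 0—1, 1—2, 3—7}.
Of the listed edges, {4—8} are in the MST → 1.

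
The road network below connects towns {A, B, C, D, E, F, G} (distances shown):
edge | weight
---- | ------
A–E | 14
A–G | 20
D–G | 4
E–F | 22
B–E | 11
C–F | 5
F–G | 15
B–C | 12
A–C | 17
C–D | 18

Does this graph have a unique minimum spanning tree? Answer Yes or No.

Yes

Sort edges by weight, then run Kruskal:
D–G (4): add — endpoints in different components.
C–F (5): add — endpoints in different components.
B–E (11): add — endpoints in different components.
B–C (12): add — endpoints in different components.
A–E (14): add — endpoints in different components.
F–G (15): add — endpoints in different components.
Every non-tree edge has weight strictly greater than the heaviest edge on the tree path between its endpoints, so the MST is unique.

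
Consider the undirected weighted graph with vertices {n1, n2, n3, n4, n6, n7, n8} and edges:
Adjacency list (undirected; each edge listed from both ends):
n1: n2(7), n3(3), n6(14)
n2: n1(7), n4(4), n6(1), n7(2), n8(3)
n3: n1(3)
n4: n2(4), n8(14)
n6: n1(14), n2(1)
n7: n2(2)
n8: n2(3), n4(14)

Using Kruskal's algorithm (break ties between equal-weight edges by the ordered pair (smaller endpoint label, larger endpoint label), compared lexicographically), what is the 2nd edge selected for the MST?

Kruskal's algorithm — process edges by increasing weight (ties by edge label):
n2—n6 (1): add — endpoints in different components.
n2—n7 (2): add — endpoints in different components.
n1—n3 (3): add — endpoints in different components.
n2—n8 (3): add — endpoints in different components.
n2—n4 (4): add — endpoints in different components.
n1—n2 (7): add — endpoints in different components.
The 2nd edge added is n2—n7.

n2-n7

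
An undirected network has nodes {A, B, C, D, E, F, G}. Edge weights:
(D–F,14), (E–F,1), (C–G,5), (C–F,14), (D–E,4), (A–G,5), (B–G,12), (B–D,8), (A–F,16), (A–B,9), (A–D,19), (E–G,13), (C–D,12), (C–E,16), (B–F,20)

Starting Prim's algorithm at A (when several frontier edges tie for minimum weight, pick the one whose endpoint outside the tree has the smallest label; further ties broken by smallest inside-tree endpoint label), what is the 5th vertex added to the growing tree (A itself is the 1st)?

Grow the tree from A using Prim:
Step 1: cheapest edge leaving the tree is A–G (5); add G.
Step 2: cheapest edge leaving the tree is C–G (5); add C.
Step 3: cheapest edge leaving the tree is A–B (9); add B.
Step 4: cheapest edge leaving the tree is B–D (8); add D.
Step 5: cheapest edge leaving the tree is D–E (4); add E.
Step 6: cheapest edge leaving the tree is E–F (1); add F.
Vertex order: A, G, C, B, D, E, F. The 5th vertex is D.

D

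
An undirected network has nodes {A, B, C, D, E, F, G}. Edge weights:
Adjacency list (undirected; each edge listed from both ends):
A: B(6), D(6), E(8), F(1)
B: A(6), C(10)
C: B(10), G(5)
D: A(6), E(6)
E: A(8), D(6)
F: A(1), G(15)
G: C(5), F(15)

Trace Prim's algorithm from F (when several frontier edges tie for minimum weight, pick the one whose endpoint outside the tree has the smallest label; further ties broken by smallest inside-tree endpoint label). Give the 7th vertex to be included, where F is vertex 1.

G

Prim, starting at F.
Step 1: cheapest edge leaving the tree is A–F (1); add A.
Step 2: cheapest edge leaving the tree is A–B (6); add B.
Step 3: cheapest edge leaving the tree is A–D (6); add D.
Step 4: cheapest edge leaving the tree is D–E (6); add E.
Step 5: cheapest edge leaving the tree is B–C (10); add C.
Step 6: cheapest edge leaving the tree is C–G (5); add G.
Vertex order: F, A, B, D, E, C, G. The 7th vertex is G.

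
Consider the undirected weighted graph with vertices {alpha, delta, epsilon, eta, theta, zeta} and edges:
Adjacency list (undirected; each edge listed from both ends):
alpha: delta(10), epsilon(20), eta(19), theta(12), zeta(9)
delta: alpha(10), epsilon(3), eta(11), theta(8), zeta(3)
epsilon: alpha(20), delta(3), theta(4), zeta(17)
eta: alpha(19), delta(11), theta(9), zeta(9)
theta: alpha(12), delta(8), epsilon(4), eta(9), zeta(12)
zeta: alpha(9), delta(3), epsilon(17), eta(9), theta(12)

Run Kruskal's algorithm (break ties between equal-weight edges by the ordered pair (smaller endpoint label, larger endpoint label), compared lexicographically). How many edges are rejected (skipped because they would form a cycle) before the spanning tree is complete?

1

Kruskal: consider edges lightest-first.
delta–epsilon (3): add. Components now {delta,epsilon} {eta} {theta} {alpha} {zeta}
delta–zeta (3): add. Components now {delta,epsilon,zeta} {eta} {theta} {alpha}
epsilon–theta (4): add. Components now {delta,epsilon,theta,zeta} {eta} {alpha}
delta–theta (8): skip — delta and theta already connected.
alpha–zeta (9): add. Components now {alpha,delta,epsilon,theta,zeta} {eta}
eta–theta (9): add. Components now {alpha,delta,epsilon,eta,theta,zeta}
Edges rejected before the tree was complete: 1.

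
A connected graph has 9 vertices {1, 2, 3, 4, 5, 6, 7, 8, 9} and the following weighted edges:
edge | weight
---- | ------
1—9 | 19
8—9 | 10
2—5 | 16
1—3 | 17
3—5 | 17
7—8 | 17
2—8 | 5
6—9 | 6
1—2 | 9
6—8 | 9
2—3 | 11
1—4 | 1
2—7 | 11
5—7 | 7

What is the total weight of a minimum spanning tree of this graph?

Kruskal's algorithm — process edges by increasing weight (ties by edge label):
1—4 (1): add — endpoints in different components.
2—8 (5): add — endpoints in different components.
6—9 (6): add — endpoints in different components.
5—7 (7): add — endpoints in different components.
1—2 (9): add — endpoints in different components.
6—8 (9): add — endpoints in different components.
8—9 (10): skip — 8 and 9 already connected.
2—3 (11): add — endpoints in different components.
2—7 (11): add — endpoints in different components.
MST edges: 1—4, 2—8, 6—9, 5—7, 1—2, 6—8, 2—3, 2—7; total weight 1+5+6+7+9+9+11+11 = 59.

59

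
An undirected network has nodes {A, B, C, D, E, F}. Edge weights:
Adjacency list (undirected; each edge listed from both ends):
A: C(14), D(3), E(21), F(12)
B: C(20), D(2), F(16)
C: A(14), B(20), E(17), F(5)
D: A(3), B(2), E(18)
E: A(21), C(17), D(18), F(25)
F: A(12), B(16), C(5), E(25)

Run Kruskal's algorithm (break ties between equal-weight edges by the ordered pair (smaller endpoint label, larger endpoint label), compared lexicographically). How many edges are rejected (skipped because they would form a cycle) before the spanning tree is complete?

Kruskal: consider edges lightest-first.
B–D (2): add. Components now {A} {B,D} {C} {E} {F}
A–D (3): add. Components now {A,B,D} {C} {E} {F}
C–F (5): add. Components now {A,B,D} {C,F} {E}
A–F (12): add. Components now {A,B,C,D,F} {E}
A–C (14): skip — A and C already connected.
B–F (16): skip — B and F already connected.
C–E (17): add. Components now {A,B,C,D,E,F}
Edges rejected before the tree was complete: 2.

2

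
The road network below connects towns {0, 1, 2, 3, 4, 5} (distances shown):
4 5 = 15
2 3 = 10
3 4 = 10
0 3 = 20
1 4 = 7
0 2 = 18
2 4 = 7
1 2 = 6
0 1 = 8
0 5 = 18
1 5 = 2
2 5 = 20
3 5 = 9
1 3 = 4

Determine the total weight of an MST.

27

Kruskal's algorithm — process edges by increasing weight (ties by edge label):
1 5 (2): add. Components now {0} {1,5} {2} {3} {4}
1 3 (4): add. Components now {0} {1,3,5} {2} {4}
1 2 (6): add. Components now {0} {1,2,3,5} {4}
1 4 (7): add. Components now {0} {1,2,3,4,5}
2 4 (7): skip — 2 and 4 already connected.
0 1 (8): add. Components now {0,1,2,3,4,5}
MST edges: 1 5, 1 3, 1 2, 1 4, 0 1; total weight 2+4+6+7+8 = 27.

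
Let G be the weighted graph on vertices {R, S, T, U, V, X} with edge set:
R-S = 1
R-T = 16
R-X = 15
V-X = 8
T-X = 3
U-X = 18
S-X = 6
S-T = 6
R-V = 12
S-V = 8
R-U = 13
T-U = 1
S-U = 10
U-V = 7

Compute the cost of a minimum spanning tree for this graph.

18

Prim's algorithm from U:
Step 1: cheapest edge leaving the tree is T-U (1); add T.
Step 2: cheapest edge leaving the tree is T-X (3); add X.
Step 3: cheapest edge leaving the tree is S-T (6); add S.
Step 4: cheapest edge leaving the tree is R-S (1); add R.
Step 5: cheapest edge leaving the tree is U-V (7); add V.
MST edges: T-U, T-X, S-T, R-S, U-V; total weight 1+3+6+1+7 = 18.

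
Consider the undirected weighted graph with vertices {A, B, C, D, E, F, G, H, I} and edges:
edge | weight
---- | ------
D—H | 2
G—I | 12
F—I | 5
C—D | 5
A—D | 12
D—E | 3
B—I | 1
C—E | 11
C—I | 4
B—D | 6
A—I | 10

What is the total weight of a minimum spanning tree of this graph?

Kruskal's algorithm — process edges by increasing weight (ties by edge label):
B—I (1): add — endpoints in different components.
D—H (2): add — endpoints in different components.
D—E (3): add — endpoints in different components.
C—I (4): add — endpoints in different components.
C—D (5): add — endpoints in different components.
F—I (5): add — endpoints in different components.
B—D (6): skip — B and D already connected.
A—I (10): add — endpoints in different components.
C—E (11): skip — C and E already connected.
A—D (12): skip — A and D already connected.
G—I (12): add — endpoints in different components.
MST edges: B—I, D—H, D—E, C—I, C—D, F—I, A—I, G—I; total weight 1+2+3+4+5+5+10+12 = 42.

42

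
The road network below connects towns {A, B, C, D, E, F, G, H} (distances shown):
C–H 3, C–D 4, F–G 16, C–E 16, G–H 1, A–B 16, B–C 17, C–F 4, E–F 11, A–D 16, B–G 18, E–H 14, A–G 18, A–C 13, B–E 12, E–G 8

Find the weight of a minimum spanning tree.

45

Prim, starting at B.
Step 1: cheapest edge leaving the tree is B–E (12); add E.
Step 2: cheapest edge leaving the tree is E–G (8); add G.
Step 3: cheapest edge leaving the tree is G–H (1); add H.
Step 4: cheapest edge leaving the tree is C–H (3); add C.
Step 5: cheapest edge leaving the tree is C–D (4); add D.
Step 6: cheapest edge leaving the tree is C–F (4); add F.
Step 7: cheapest edge leaving the tree is A–C (13); add A.
MST edges: B–E, E–G, G–H, C–H, C–D, C–F, A–C; total weight 12+8+1+3+4+4+13 = 45.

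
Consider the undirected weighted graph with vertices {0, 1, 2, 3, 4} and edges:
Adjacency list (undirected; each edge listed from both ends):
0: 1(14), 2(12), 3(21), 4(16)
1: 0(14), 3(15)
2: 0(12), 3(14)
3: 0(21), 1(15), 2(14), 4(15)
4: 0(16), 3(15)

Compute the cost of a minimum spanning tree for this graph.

55

Kruskal: consider edges lightest-first.
0-2 (12): add — endpoints in different components.
0-1 (14): add — endpoints in different components.
2-3 (14): add — endpoints in different components.
1-3 (15): skip — 1 and 3 already connected.
3-4 (15): add — endpoints in different components.
MST edges: 0-2, 0-1, 2-3, 3-4; total weight 12+14+14+15 = 55.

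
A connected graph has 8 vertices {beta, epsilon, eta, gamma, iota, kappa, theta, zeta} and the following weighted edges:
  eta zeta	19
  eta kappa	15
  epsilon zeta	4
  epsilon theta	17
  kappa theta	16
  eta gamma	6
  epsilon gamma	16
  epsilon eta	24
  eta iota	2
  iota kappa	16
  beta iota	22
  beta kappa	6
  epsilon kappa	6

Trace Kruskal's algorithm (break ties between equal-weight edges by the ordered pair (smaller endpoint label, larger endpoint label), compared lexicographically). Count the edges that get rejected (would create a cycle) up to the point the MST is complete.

Sort edges by weight, then run Kruskal:
eta iota (2): add — endpoints in different components.
epsilon zeta (4): add — endpoints in different components.
beta kappa (6): add — endpoints in different components.
epsilon kappa (6): add — endpoints in different components.
eta gamma (6): add — endpoints in different components.
eta kappa (15): add — endpoints in different components.
epsilon gamma (16): skip — gamma and epsilon already connected.
iota kappa (16): skip — iota and kappa already connected.
kappa theta (16): add — endpoints in different components.
Edges rejected before the tree was complete: 2.

2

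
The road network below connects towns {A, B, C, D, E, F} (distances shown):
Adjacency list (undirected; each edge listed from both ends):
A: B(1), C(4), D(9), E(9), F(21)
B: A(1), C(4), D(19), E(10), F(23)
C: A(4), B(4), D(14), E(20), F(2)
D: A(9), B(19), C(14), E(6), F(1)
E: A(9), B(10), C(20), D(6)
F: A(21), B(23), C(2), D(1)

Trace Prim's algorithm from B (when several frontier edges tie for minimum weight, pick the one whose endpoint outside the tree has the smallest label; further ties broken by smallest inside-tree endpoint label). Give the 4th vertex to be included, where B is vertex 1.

F

Prim's algorithm from B:
Step 1: cheapest edge leaving the tree is A-B (1); add A.
Step 2: cheapest edge leaving the tree is A-C (4); add C.
Step 3: cheapest edge leaving the tree is C-F (2); add F.
Step 4: cheapest edge leaving the tree is D-F (1); add D.
Step 5: cheapest edge leaving the tree is D-E (6); add E.
Vertex order: B, A, C, F, D, E. The 4th vertex is F.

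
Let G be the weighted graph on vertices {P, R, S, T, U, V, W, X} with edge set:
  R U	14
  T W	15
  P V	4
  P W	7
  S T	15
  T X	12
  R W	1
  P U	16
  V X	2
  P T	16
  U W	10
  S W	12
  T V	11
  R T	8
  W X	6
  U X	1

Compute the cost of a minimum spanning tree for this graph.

34

Kruskal: consider edges lightest-first.
R W (1): add — endpoints in different components.
U X (1): add — endpoints in different components.
V X (2): add — endpoints in different components.
P V (4): add — endpoints in different components.
W X (6): add — endpoints in different components.
P W (7): skip — W and P already connected.
R T (8): add — endpoints in different components.
U W (10): skip — W and U already connected.
T V (11): skip — T and V already connected.
S W (12): add — endpoints in different components.
MST edges: R W, U X, V X, P V, W X, R T, S W; total weight 1+1+2+4+6+8+12 = 34.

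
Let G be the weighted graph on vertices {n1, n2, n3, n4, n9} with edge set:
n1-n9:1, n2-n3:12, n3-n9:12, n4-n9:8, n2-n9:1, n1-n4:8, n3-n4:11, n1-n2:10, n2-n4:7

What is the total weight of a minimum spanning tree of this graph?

20

Prim, starting at n1.
Step 1: frontier [n1-n9 1, n1-n4 8, n1-n2 10] → take n1-n9 (1); add n9.
Step 2: frontier [n1-n4 8, n1-n2 10, n2-n9 1, n4-n9 8, n3-n9 12] → take n2-n9 (1); add n2.
Step 3: frontier [n1-n4 8, n2-n4 7, n2-n3 12, n4-n9 8, n3-n9 12] → take n2-n4 (7); add n4.
Step 4: frontier [n2-n3 12, n3-n4 11, n3-n9 12] → take n3-n4 (11); add n3.
MST edges: n1-n9, n2-n9, n2-n4, n3-n4; total weight 1+1+7+11 = 20.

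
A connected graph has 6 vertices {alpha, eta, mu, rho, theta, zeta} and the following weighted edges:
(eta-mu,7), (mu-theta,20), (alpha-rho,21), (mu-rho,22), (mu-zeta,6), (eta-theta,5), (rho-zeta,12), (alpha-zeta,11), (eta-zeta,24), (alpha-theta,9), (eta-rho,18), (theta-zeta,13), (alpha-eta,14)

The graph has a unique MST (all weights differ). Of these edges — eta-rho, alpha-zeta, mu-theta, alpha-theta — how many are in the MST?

1

Sort edges by weight, then run Kruskal:
eta-theta (5): add. Components now {zeta} {rho} {mu} {alpha} {eta,theta}
mu-zeta (6): add. Components now {mu,zeta} {rho} {alpha} {eta,theta}
eta-mu (7): add. Components now {eta,mu,theta,zeta} {rho} {alpha}
alpha-theta (9): add. Components now {alpha,eta,mu,theta,zeta} {rho}
alpha-zeta (11): skip — zeta and alpha already connected.
rho-zeta (12): add. Components now {alpha,eta,mu,rho,theta,zeta}
MST edge set: {eta-theta, mu-zeta, eta-mu, alpha-theta, rho-zeta}.
Of the listed edges, {alpha-theta} are in the MST → 1.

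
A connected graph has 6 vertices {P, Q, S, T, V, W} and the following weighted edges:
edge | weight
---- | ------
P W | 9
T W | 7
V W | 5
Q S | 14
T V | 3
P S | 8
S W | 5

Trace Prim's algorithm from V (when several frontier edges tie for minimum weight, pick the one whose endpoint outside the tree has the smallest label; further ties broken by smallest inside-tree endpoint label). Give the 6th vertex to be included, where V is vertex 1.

Prim's algorithm from V:
Step 1: frontier [T V 3, V W 5] → take T V (3); add T.
Step 2: frontier [T W 7, V W 5] → take V W (5); add W.
Step 3: frontier [S W 5, P W 9] → take S W (5); add S.
Step 4: frontier [P S 8, Q S 14, P W 9] → take P S (8); add P.
Step 5: frontier [Q S 14] → take Q S (14); add Q.
Vertex order: V, T, W, S, P, Q. The 6th vertex is Q.

Q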